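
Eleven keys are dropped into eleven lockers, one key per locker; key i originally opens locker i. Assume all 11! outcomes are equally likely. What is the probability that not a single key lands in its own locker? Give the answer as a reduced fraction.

1468457/3991680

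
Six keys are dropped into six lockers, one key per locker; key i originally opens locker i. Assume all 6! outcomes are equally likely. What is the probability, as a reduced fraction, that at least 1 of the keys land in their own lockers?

91/144

Favorable outcomes: Σ_{i≥1} C(6,i)·!(6-i) = 6·44 + 15·9 + 20·2 + 15·1 + 6·0 + 1·1 = 455.
Total outcomes: 6! = 720.
Probability = 455/720 = 91/144.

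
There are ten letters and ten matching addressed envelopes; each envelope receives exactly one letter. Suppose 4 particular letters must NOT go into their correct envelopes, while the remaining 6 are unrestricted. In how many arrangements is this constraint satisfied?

Let A_j be the event that the j-th constrained one is fixed. By inclusion-exclusion over the 4 events:
Σ_{j=0}^{4} (-1)^j C(4,j)(10-j)!
= C(4,0)·10! - C(4,1)·9! + C(4,2)·8! - C(4,3)·7! + C(4,4)·6!
= 3628800 - 1451520 + 241920 - 20160 + 720
= 2399760

2399760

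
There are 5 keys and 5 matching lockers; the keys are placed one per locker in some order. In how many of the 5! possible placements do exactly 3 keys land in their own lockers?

10

Pick the 3 fixed positions: C(5,3) = 10 ways.
The other 2 form a derangement: !2 = 1.
Total: 10 × 1 = 10.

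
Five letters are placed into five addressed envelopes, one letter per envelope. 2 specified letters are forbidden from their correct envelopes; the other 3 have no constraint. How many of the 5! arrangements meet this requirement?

Inclusion-exclusion on the 2 forbidden self-matches:
Σ_{j=0}^{2} (-1)^j C(2,j)(5-j)!
= C(2,0)·5! - C(2,1)·4! + C(2,2)·3!
= 120 - 48 + 6
= 78

78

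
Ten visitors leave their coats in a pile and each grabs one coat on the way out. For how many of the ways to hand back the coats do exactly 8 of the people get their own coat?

Pick the 8 fixed positions: C(10,8) = 45 ways.
The other 2 form a derangement: !2 = 1.
Total: 45 × 1 = 45.

45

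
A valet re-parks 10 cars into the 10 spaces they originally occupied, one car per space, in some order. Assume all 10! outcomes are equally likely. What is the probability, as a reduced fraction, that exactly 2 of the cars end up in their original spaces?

Favorable outcomes: C(10,2)·!8 = 45·14833 = 667485.
Total outcomes: 10! = 3628800.
Probability = 667485/3628800 = 2119/11520.

2119/11520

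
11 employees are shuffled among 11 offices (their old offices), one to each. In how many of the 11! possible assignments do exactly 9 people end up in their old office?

55

Pick the 9 fixed positions: C(11,9) = 55 ways.
The remaining 2 must be deranged: !2 = 1.
Total: 55 × 1 = 55.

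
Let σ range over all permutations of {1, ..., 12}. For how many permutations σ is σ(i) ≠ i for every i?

176214841

!12 is the nearest integer to 12!/e.
12! = 479001600, and 479001600/e ≈ 176214840.93, so !12 = 176214841.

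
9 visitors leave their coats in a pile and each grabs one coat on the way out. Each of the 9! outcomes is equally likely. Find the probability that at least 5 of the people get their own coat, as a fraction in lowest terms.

Favorable outcomes: Σ_{i≥5} C(9,i)·!(9-i) = 126·9 + 84·2 + 36·1 + 9·0 + 1·1 = 1339.
Total outcomes: 9! = 362880.
Probability = 1339/362880 = 1339/362880.

1339/362880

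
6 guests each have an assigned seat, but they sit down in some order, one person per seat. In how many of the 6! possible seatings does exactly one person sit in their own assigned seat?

Pick the single fixed position: C(6,1) = 6 ways.
The remaining 5 must be deranged: !5 = 44.
Total: 6 × 44 = 264.

264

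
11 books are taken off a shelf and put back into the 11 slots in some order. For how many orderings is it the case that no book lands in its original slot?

14684570

Recurrence: !11 = 10·(!10 + !9).
!11 = 10·(1334961 + 133496) = 10·1468457 = 14684570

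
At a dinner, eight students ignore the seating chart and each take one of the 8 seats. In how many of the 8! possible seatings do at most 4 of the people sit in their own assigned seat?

# with exactly i fixed is C(8,i)·!(8-i); sum over i=0..4:
  i=0: C(8,0)·!8 = 1·14833 = 14833
  i=1: C(8,1)·!7 = 8·1854 = 14832
  i=2: C(8,2)·!6 = 28·265 = 7420
  i=3: C(8,3)·!5 = 56·44 = 2464
  i=4: C(8,4)·!4 = 70·9 = 630
Total = 40179.

40179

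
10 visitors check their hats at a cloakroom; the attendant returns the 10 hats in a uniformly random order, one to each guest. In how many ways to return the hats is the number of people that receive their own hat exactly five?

11088

Pick the 5 fixed positions: C(10,5) = 252 ways.
The remaining 5 must be deranged: !5 = 44.
Total: 252 × 44 = 11088.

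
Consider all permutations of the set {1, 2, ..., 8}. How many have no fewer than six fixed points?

29

# with exactly i fixed is C(8,i)·!(8-i); sum over i=6..8:
  i=6: C(8,6)·!2 = 28·1 = 28
  i=7: C(8,7)·!1 = 8·0 = 0
  i=8: C(8,8)·!0 = 1·1 = 1
Total = 29.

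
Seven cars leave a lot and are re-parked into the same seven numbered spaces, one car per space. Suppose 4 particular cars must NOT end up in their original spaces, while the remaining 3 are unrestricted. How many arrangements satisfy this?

2790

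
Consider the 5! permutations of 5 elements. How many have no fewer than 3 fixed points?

11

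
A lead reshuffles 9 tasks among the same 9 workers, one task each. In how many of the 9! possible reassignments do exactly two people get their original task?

66744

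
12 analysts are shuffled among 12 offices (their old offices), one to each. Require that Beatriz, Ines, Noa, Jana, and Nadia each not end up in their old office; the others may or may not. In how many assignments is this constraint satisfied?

Let A_j be the event that the j-th constrained one is fixed. By inclusion-exclusion over the 5 events:
Σ_{j=0}^{5} (-1)^j C(5,j)(12-j)!
= C(5,0)·12! - C(5,1)·11! + C(5,2)·10! - C(5,3)·9! + C(5,4)·8! - C(5,5)·7!
= 479001600 - 199584000 + 36288000 - 3628800 + 201600 - 5040
= 312273360

312273360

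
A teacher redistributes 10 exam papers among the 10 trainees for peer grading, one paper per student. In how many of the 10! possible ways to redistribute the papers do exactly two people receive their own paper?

667485

Pick the 2 fixed positions: C(10,2) = 45 ways.
The remaining 8 must be deranged: !8 = 14833.
Total: 45 × 14833 = 667485.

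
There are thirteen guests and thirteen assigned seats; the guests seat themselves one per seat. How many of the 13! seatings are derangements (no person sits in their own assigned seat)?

Recurrence: !13 = 12·(!12 + !11).
!13 = 12·(176214841 + 14684570) = 12·190899411 = 2290792932

2290792932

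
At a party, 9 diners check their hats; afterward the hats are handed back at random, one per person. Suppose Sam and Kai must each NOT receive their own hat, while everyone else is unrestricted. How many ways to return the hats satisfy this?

287280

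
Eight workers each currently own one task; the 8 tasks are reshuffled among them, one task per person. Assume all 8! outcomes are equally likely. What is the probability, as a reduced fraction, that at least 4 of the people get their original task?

Favorable outcomes: Σ_{i≥4} C(8,i)·!(8-i) = 70·9 + 56·2 + 28·1 + 8·0 + 1·1 = 771.
Total outcomes: 8! = 40320.
Probability = 771/40320 = 257/13440.

257/13440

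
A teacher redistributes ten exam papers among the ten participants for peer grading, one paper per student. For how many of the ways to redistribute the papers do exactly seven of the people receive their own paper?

240

Pick the 7 fixed positions: C(10,7) = 120 ways.
The remaining 3 must be deranged: !3 = 2.
Total: 120 × 2 = 240.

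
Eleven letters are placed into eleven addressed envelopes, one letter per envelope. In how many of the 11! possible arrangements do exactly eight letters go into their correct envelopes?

330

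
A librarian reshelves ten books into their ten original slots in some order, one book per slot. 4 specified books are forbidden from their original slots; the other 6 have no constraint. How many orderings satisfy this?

2399760

Inclusion-exclusion on the 4 forbidden self-matches:
Σ_{j=0}^{4} (-1)^j C(4,j)(10-j)!
= C(4,0)·10! - C(4,1)·9! + C(4,2)·8! - C(4,3)·7! + C(4,4)·6!
= 3628800 - 1451520 + 241920 - 20160 + 720
= 2399760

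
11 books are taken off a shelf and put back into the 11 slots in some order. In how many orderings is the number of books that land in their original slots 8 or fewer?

# with exactly i fixed is C(11,i)·!(11-i); sum over i=0..8:
  i=0: C(11,0)·!11 = 1·14684570 = 14684570
  i=1: C(11,1)·!10 = 11·1334961 = 14684571
  i=2: C(11,2)·!9 = 55·133496 = 7342280
  i=3: C(11,3)·!8 = 165·14833 = 2447445
  i=4: C(11,4)·!7 = 330·1854 = 611820
  i=5: C(11,5)·!6 = 462·265 = 122430
  i=6: C(11,6)·!5 = 462·44 = 20328
  i=7: C(11,7)·!4 = 330·9 = 2970
  i=8: C(11,8)·!3 = 165·2 = 330
Total = 39916744.

39916744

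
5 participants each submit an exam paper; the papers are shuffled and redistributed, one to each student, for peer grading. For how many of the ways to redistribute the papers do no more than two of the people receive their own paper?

109

Sum C(5,i)·!(5-i) for i = 0..2:
  i=0: C(5,0)·!5 = 1·44 = 44
  i=1: C(5,1)·!4 = 5·9 = 45
  i=2: C(5,2)·!3 = 10·2 = 20
Total = 109.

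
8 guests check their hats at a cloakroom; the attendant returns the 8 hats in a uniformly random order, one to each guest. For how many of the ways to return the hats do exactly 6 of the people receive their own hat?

28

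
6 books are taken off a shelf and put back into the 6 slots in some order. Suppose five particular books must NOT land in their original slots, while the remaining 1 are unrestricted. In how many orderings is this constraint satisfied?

Let A_j be the event that the j-th constrained one is fixed. By inclusion-exclusion over the 5 events:
Σ_{j=0}^{5} (-1)^j C(5,j)(6-j)!
= C(5,0)·6! - C(5,1)·5! + C(5,2)·4! - C(5,3)·3! + C(5,4)·2! - C(5,5)·1!
= 720 - 600 + 240 - 60 + 10 - 1
= 309

309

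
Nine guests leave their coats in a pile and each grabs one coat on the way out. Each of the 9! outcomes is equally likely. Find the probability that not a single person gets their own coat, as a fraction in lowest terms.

16687/45360

Favorable outcomes: !9 = 133496.
Total outcomes: 9! = 362880.
Probability = 133496/362880 = 16687/45360.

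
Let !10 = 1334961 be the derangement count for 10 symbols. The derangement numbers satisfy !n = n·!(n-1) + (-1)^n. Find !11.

!11 = 11·1334961 - 1 = 14684570.

14684570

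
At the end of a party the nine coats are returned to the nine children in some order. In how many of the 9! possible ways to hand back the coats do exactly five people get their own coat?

1134

Choose which 5 of the 9 are fixed: C(9,5) = 126.
The other 4 form a derangement: !4 = 9.
Total: 126 × 9 = 1134.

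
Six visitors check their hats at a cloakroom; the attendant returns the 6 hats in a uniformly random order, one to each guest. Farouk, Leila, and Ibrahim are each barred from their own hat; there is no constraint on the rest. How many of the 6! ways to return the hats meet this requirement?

Inclusion-exclusion on the 3 forbidden self-matches:
Σ_{j=0}^{3} (-1)^j C(3,j)(6-j)!
= C(3,0)·6! - C(3,1)·5! + C(3,2)·4! - C(3,3)·3!
= 720 - 360 + 72 - 6
= 426

426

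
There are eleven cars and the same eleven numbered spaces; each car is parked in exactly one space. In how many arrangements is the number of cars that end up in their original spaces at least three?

3205379

Sum C(11,i)·!(11-i) for i = 3..11:
  i=3: C(11,3)·!8 = 165·14833 = 2447445
  i=4: C(11,4)·!7 = 330·1854 = 611820
  i=5: C(11,5)·!6 = 462·265 = 122430
  i=6: C(11,6)·!5 = 462·44 = 20328
  i=7: C(11,7)·!4 = 330·9 = 2970
  i=8: C(11,8)·!3 = 165·2 = 330
  i=9: C(11,9)·!2 = 55·1 = 55
  i=10: C(11,10)·!1 = 11·0 = 0
  i=11: C(11,11)·!0 = 1·1 = 1
Total = 3205379.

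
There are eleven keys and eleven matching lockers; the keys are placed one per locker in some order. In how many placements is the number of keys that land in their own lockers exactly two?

Pick the 2 fixed positions: C(11,2) = 55 ways.
The remaining 9 must be deranged: !9 = 133496.
Total: 55 × 133496 = 7342280.

7342280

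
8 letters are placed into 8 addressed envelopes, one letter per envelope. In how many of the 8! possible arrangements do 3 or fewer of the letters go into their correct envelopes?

39549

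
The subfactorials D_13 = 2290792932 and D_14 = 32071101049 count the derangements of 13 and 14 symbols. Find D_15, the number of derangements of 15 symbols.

D_15 = (15-1)·(D_14 + D_13) = 14·(32071101049 + 2290792932) = 14·34361893981 = 481066515734.

481066515734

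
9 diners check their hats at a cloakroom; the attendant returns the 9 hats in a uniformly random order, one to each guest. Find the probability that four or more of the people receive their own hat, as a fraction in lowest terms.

Favorable outcomes: Σ_{i≥4} C(9,i)·!(9-i) = 126·44 + 126·9 + 84·2 + 36·1 + 9·0 + 1·1 = 6883.
Total outcomes: 9! = 362880.
Probability = 6883/362880 = 6883/362880.

6883/362880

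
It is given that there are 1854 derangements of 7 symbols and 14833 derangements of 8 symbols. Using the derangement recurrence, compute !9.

133496

!9 = (9-1)·(!8 + !7) = 8·(14833 + 1854) = 8·16687 = 133496.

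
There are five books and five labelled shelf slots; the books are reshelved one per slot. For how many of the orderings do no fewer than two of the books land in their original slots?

Sum C(5,i)·!(5-i) for i = 2..5:
  i=2: C(5,2)·!3 = 10·2 = 20
  i=3: C(5,3)·!2 = 10·1 = 10
  i=4: C(5,4)·!1 = 5·0 = 0
  i=5: C(5,5)·!0 = 1·1 = 1
Total = 31.

31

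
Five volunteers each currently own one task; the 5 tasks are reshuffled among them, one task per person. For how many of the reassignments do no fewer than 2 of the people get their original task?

31

# with exactly i fixed is C(5,i)·!(5-i); sum over i=2..5:
  i=2: C(5,2)·!3 = 10·2 = 20
  i=3: C(5,3)·!2 = 10·1 = 10
  i=4: C(5,4)·!1 = 5·0 = 0
  i=5: C(5,5)·!0 = 1·1 = 1
Total = 31.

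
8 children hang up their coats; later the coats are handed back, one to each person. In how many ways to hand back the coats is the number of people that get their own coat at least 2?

Sum C(8,i)·!(8-i) for i = 2..8:
  i=2: C(8,2)·!6 = 28·265 = 7420
  i=3: C(8,3)·!5 = 56·44 = 2464
  i=4: C(8,4)·!4 = 70·9 = 630
  i=5: C(8,5)·!3 = 56·2 = 112
  i=6: C(8,6)·!2 = 28·1 = 28
  i=7: C(8,7)·!1 = 8·0 = 0
  i=8: C(8,8)·!0 = 1·1 = 1
Total = 10655.

10655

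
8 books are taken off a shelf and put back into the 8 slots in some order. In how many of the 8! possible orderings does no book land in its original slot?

Use !n = n·!(n-1) + (-1)^n.
!8 = 8·1854 + 1 = 14833

14833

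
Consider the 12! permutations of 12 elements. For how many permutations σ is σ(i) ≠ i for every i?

By inclusion-exclusion, !12 = Σ (-1)^k · 12!/k! for k=0..12
= 12! - 12!/1! + 12!/2! - 12!/3! + 12!/4! - 12!/5! + 12!/6! - 12!/7! + 12!/8! - 12!/9! + 12!/10! - 12!/11! + 12!/12!
= 479001600 - 479001600 + 239500800 - 79833600 + 19958400 - 3991680 + 665280 - 95040 + 11880 - 1320 + 132 - 12 + 1
= 176214841

176214841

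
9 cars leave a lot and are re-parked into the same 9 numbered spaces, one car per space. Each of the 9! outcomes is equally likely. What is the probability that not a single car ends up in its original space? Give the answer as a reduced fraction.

16687/45360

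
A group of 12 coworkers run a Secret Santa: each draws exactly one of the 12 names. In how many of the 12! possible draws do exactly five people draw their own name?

Choose which 5 of the 12 are fixed: C(12,5) = 792.
The remaining 7 must be deranged: !7 = 1854.
Total: 792 × 1854 = 1468368.

1468368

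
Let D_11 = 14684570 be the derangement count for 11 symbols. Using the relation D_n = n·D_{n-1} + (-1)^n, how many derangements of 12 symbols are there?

176214841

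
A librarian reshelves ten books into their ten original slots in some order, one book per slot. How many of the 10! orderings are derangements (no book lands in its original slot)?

1334961

Use !n = n·!(n-1) + (-1)^n.
!10 = 10·133496 + 1 = 1334961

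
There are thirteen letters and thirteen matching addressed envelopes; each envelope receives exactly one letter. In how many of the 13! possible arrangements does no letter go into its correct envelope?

The subfactorial !13 = [13!/e] (nearest integer).
13! = 6227020800, and 6227020800/e ≈ 2290792932.07, so !13 = 2290792932.

2290792932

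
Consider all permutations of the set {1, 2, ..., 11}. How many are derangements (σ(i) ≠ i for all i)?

14684570

!11 is the nearest integer to 11!/e.
11! = 39916800, and 39916800/e ≈ 14684570.08, so !11 = 14684570.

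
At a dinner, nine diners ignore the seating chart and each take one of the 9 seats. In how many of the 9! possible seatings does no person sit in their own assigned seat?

133496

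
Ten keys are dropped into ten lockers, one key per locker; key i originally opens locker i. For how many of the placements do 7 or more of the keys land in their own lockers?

286

# with exactly i fixed is C(10,i)·!(10-i); sum over i=7..10:
  i=7: C(10,7)·!3 = 120·2 = 240
  i=8: C(10,8)·!2 = 45·1 = 45
  i=9: C(10,9)·!1 = 10·0 = 0
  i=10: C(10,10)·!0 = 1·1 = 1
Total = 286.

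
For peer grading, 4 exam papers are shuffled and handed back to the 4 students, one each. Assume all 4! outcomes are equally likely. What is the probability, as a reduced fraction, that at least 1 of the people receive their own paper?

5/8

Favorable outcomes: Σ_{i≥1} C(4,i)·!(4-i) = 4·2 + 6·1 + 4·0 + 1·1 = 15.
Total outcomes: 4! = 24.
Probability = 15/24 = 5/8.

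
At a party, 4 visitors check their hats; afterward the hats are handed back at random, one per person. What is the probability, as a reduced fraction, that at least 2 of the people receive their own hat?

7/24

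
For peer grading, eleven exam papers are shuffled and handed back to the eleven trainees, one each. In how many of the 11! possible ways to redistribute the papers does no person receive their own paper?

14684570

The number of derangements of 11 is !11 = Σ_{k=0}^{11} (-1)^k·11!/k!
= 11! - 11!/1! + 11!/2! - 11!/3! + 11!/4! - 11!/5! + 11!/6! - 11!/7! + 11!/8! - 11!/9! + 11!/10! - 11!/11!
= 39916800 - 39916800 + 19958400 - 6652800 + 1663200 - 332640 + 55440 - 7920 + 990 - 110 + 11 - 1
= 14684570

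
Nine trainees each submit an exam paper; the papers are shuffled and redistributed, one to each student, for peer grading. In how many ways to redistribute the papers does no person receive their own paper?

133496

!9 = 9! · Σ_{k=0}^{9} (-1)^k/k!
= 9! - 9!/1! + 9!/2! - 9!/3! + 9!/4! - 9!/5! + 9!/6! - 9!/7! + 9!/8! - 9!/9!
= 362880 - 362880 + 181440 - 60480 + 15120 - 3024 + 504 - 72 + 9 - 1
= 133496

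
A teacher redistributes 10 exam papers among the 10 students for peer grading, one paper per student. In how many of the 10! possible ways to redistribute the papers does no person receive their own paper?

1334961

The subfactorial !10 = [10!/e] (nearest integer).
10! = 3628800, and 3628800/e ≈ 1334960.92, so !10 = 1334961.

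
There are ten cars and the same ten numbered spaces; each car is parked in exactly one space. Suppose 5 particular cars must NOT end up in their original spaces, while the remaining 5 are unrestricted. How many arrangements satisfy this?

2170680

Inclusion-exclusion on the 5 forbidden self-matches:
Σ_{j=0}^{5} (-1)^j C(5,j)(10-j)!
= C(5,0)·10! - C(5,1)·9! + C(5,2)·8! - C(5,3)·7! + C(5,4)·6! - C(5,5)·5!
= 3628800 - 1814400 + 403200 - 50400 + 3600 - 120
= 2170680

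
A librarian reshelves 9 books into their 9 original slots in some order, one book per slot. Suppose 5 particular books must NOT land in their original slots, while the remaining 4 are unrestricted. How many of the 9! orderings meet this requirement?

205056

Inclusion-exclusion on the 5 forbidden self-matches:
Σ_{j=0}^{5} (-1)^j C(5,j)(9-j)!
= C(5,0)·9! - C(5,1)·8! + C(5,2)·7! - C(5,3)·6! + C(5,4)·5! - C(5,5)·4!
= 362880 - 201600 + 50400 - 7200 + 600 - 24
= 205056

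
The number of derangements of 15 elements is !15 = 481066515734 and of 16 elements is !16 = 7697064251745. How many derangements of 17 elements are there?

130850092279664

!17 = (17-1)·(!16 + !15) = 16·(7697064251745 + 481066515734) = 16·8178130767479 = 130850092279664.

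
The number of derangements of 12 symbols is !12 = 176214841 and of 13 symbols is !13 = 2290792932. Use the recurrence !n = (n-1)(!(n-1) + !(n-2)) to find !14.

!14 = (14-1)·(!13 + !12) = 13·(2290792932 + 176214841) = 13·2467007773 = 32071101049.

32071101049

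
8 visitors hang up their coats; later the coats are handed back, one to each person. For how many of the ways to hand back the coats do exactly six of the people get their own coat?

Choose which 6 of the 8 are fixed: C(8,6) = 28.
The other 2 form a derangement: !2 = 1.
Total: 28 × 1 = 28.

28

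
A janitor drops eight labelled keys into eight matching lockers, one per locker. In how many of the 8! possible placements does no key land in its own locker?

14833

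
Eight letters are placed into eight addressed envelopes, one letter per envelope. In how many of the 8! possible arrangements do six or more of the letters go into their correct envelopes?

29

# with exactly i fixed is C(8,i)·!(8-i); sum over i=6..8:
  i=6: C(8,6)·!2 = 28·1 = 28
  i=7: C(8,7)·!1 = 8·0 = 0
  i=8: C(8,8)·!0 = 1·1 = 1
Total = 29.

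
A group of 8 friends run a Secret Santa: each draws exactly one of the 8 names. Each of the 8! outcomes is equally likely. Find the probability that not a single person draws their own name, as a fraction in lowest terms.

2119/5760

Favorable outcomes: !8 = 14833.
Total outcomes: 8! = 40320.
Probability = 14833/40320 = 2119/5760.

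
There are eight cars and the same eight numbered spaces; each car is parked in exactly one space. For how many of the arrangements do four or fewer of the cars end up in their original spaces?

40179

Sum C(8,i)·!(8-i) for i = 0..4:
  i=0: C(8,0)·!8 = 1·14833 = 14833
  i=1: C(8,1)·!7 = 8·1854 = 14832
  i=2: C(8,2)·!6 = 28·265 = 7420
  i=3: C(8,3)·!5 = 56·44 = 2464
  i=4: C(8,4)·!4 = 70·9 = 630
Total = 40179.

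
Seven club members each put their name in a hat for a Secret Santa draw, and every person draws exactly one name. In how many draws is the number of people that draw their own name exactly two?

Pick the 2 fixed positions: C(7,2) = 21 ways.
The other 5 form a derangement: !5 = 44.
Total: 21 × 44 = 924.

924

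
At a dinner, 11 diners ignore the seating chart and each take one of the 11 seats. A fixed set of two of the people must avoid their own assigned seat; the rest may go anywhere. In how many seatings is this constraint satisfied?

Let A_j be the event that the j-th constrained one is fixed. By inclusion-exclusion over the 2 events:
Σ_{j=0}^{2} (-1)^j C(2,j)(11-j)!
= C(2,0)·11! - C(2,1)·10! + C(2,2)·9!
= 39916800 - 7257600 + 362880
= 33022080

33022080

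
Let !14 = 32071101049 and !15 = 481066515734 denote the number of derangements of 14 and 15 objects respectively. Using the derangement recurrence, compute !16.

!16 = (16-1)·(!15 + !14) = 15·(481066515734 + 32071101049) = 15·513137616783 = 7697064251745.

7697064251745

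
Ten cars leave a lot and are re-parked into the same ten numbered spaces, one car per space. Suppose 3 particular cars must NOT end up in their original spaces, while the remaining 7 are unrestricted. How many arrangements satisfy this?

2656080

Inclusion-exclusion on the 3 forbidden self-matches:
Σ_{j=0}^{3} (-1)^j C(3,j)(10-j)!
= C(3,0)·10! - C(3,1)·9! + C(3,2)·8! - C(3,3)·7!
= 3628800 - 1088640 + 120960 - 5040
= 2656080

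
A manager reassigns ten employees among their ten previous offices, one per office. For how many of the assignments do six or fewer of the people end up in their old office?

3628514

Sum C(10,i)·!(10-i) for i = 0..6:
  i=0: C(10,0)·!10 = 1·1334961 = 1334961
  i=1: C(10,1)·!9 = 10·133496 = 1334960
  i=2: C(10,2)·!8 = 45·14833 = 667485
  i=3: C(10,3)·!7 = 120·1854 = 222480
  i=4: C(10,4)·!6 = 210·265 = 55650
  i=5: C(10,5)·!5 = 252·44 = 11088
  i=6: C(10,6)·!4 = 210·9 = 1890
Total = 3628514.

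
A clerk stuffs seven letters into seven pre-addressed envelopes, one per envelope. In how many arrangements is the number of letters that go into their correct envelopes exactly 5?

21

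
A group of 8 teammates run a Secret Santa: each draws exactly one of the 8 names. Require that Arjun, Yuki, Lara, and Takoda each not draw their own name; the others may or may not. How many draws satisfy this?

24024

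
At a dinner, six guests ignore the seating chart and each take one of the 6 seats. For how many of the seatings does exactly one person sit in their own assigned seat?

264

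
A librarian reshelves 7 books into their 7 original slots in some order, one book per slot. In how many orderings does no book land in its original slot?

!7 is the nearest integer to 7!/e.
7! = 5040, and 5040/e ≈ 1854.11, so !7 = 1854.

1854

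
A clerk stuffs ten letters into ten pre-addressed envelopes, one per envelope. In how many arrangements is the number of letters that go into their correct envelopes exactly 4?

Choose which 4 of the 10 are fixed: C(10,4) = 210.
The other 6 form a derangement: !6 = 265.
Total: 210 × 265 = 55650.

55650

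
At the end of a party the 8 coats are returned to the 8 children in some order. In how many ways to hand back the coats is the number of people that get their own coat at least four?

771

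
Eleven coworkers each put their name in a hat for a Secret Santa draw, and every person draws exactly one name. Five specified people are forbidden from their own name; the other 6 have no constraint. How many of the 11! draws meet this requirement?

Let A_j be the event that the j-th constrained one is fixed. By inclusion-exclusion over the 5 events:
Σ_{j=0}^{5} (-1)^j C(5,j)(11-j)!
= C(5,0)·11! - C(5,1)·10! + C(5,2)·9! - C(5,3)·8! + C(5,4)·7! - C(5,5)·6!
= 39916800 - 18144000 + 3628800 - 403200 + 25200 - 720
= 25022880

25022880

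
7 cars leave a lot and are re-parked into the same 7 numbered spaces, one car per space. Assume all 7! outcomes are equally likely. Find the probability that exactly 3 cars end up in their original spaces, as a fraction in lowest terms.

1/16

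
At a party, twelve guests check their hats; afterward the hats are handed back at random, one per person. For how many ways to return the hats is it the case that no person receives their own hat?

!12 = 12! · Σ_{k=0}^{12} (-1)^k/k!
= 12! - 12!/1! + 12!/2! - 12!/3! + 12!/4! - 12!/5! + 12!/6! - 12!/7! + 12!/8! - 12!/9! + 12!/10! - 12!/11! + 12!/12!
= 479001600 - 479001600 + 239500800 - 79833600 + 19958400 - 3991680 + 665280 - 95040 + 11880 - 1320 + 132 - 12 + 1
= 176214841

176214841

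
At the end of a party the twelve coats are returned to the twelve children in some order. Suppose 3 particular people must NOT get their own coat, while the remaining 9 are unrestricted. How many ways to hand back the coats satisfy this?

369774720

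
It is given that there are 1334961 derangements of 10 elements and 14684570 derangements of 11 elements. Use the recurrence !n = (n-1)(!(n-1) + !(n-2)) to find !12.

!12 = (12-1)·(!11 + !10) = 11·(14684570 + 1334961) = 11·16019531 = 176214841.

176214841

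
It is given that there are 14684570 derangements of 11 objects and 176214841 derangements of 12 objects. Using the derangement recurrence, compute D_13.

D_13 = (13-1)·(D_12 + D_11) = 12·(176214841 + 14684570) = 12·190899411 = 2290792932.

2290792932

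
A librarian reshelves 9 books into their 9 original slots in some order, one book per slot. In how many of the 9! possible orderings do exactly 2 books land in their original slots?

66744

Choose which 2 of the 9 are fixed: C(9,2) = 36.
The other 7 form a derangement: !7 = 1854.
Total: 36 × 1854 = 66744.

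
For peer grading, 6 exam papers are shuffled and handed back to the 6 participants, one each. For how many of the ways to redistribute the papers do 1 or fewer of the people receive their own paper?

Sum C(6,i)·!(6-i) for i = 0..1:
  i=0: C(6,0)·!6 = 1·265 = 265
  i=1: C(6,1)·!5 = 6·44 = 264
Total = 529.

529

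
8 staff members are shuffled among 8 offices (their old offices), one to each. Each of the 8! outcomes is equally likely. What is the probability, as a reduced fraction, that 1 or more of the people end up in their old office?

3641/5760

Favorable outcomes: Σ_{i≥1} C(8,i)·!(8-i) = 8·1854 + 28·265 + 56·44 + 70·9 + 56·2 + 28·1 + 8·0 + 1·1 = 25487.
Total outcomes: 8! = 40320.
Probability = 25487/40320 = 3641/5760.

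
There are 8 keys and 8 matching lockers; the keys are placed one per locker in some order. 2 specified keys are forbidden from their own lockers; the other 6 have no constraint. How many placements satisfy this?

30960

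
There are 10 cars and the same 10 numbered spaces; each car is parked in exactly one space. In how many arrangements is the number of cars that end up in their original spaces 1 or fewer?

Sum C(10,i)·!(10-i) for i = 0..1:
  i=0: C(10,0)·!10 = 1·1334961 = 1334961
  i=1: C(10,1)·!9 = 10·133496 = 1334960
Total = 2669921.

2669921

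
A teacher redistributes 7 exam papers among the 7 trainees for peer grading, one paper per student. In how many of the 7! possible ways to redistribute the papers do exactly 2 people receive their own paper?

Choose which 2 of the 7 are fixed: C(7,2) = 21.
The remaining 5 must be deranged: !5 = 44.
Total: 21 × 44 = 924.

924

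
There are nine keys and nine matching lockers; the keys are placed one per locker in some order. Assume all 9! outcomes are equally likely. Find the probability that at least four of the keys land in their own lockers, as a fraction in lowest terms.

6883/362880

Favorable outcomes: Σ_{i≥4} C(9,i)·!(9-i) = 126·44 + 126·9 + 84·2 + 36·1 + 9·0 + 1·1 = 6883.
Total outcomes: 9! = 362880.
Probability = 6883/362880 = 6883/362880.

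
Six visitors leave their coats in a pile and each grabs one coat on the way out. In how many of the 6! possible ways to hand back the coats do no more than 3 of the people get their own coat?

# with exactly i fixed is C(6,i)·!(6-i); sum over i=0..3:
  i=0: C(6,0)·!6 = 1·265 = 265
  i=1: C(6,1)·!5 = 6·44 = 264
  i=2: C(6,2)·!4 = 15·9 = 135
  i=3: C(6,3)·!3 = 20·2 = 40
Total = 704.

704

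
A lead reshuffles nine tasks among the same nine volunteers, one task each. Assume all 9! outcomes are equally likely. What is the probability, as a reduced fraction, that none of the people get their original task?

Favorable outcomes: !9 = 133496.
Total outcomes: 9! = 362880.
Probability = 133496/362880 = 16687/45360.

16687/45360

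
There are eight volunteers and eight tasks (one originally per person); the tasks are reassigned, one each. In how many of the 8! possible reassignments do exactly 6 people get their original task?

Choose which 6 of the 8 are fixed: C(8,6) = 28.
The other 2 form a derangement: !2 = 1.
Total: 28 × 1 = 28.

28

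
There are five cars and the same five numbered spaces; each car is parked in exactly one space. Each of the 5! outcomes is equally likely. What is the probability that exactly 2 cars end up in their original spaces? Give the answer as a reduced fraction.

1/6

Favorable outcomes: C(5,2)·!3 = 10·2 = 20.
Total outcomes: 5! = 120.
Probability = 20/120 = 1/6.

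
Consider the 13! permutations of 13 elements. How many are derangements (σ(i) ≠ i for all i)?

2290792932

Recurrence: !13 = 12·(!12 + !11).
!13 = 12·(176214841 + 14684570) = 12·190899411 = 2290792932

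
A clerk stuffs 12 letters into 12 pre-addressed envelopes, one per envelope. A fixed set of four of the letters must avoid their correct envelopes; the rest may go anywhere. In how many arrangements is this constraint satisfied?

Inclusion-exclusion on the 4 forbidden self-matches:
Σ_{j=0}^{4} (-1)^j C(4,j)(12-j)!
= C(4,0)·12! - C(4,1)·11! + C(4,2)·10! - C(4,3)·9! + C(4,4)·8!
= 479001600 - 159667200 + 21772800 - 1451520 + 40320
= 339696000

339696000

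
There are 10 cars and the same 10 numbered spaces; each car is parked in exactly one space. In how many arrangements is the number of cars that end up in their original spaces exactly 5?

Pick the 5 fixed positions: C(10,5) = 252 ways.
The other 5 form a derangement: !5 = 44.
Total: 252 × 44 = 11088.

11088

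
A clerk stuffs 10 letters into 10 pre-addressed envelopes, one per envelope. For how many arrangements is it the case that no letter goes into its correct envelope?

1334961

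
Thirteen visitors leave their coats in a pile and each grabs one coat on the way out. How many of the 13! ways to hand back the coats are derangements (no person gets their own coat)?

2290792932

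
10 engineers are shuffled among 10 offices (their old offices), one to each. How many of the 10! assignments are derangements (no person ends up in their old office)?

Recurrence: !10 = 9·(!9 + !8).
!10 = 9·(133496 + 14833) = 9·148329 = 1334961

1334961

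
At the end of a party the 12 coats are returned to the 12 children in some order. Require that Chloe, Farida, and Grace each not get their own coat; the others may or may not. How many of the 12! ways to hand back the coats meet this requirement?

369774720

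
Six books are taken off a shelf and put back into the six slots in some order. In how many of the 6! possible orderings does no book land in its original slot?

!6 is the nearest integer to 6!/e.
6! = 720, and 720/e ≈ 264.87, so !6 = 265.

265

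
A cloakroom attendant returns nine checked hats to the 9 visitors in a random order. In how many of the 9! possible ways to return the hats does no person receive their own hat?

!9 = 9! · Σ_{k=0}^{9} (-1)^k/k!
= 9! - 9!/1! + 9!/2! - 9!/3! + 9!/4! - 9!/5! + 9!/6! - 9!/7! + 9!/8! - 9!/9!
= 362880 - 362880 + 181440 - 60480 + 15120 - 3024 + 504 - 72 + 9 - 1
= 133496

133496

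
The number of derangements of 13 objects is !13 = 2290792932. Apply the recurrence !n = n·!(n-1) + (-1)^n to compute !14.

!14 = 14·2290792932 + 1 = 32071101049.

32071101049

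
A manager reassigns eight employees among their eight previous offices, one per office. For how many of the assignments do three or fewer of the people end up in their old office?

39549

Sum C(8,i)·!(8-i) for i = 0..3:
  i=0: C(8,0)·!8 = 1·14833 = 14833
  i=1: C(8,1)·!7 = 8·1854 = 14832
  i=2: C(8,2)·!6 = 28·265 = 7420
  i=3: C(8,3)·!5 = 56·44 = 2464
Total = 39549.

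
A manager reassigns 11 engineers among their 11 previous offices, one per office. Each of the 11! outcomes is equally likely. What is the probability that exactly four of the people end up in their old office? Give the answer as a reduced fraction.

Favorable outcomes: C(11,4)·!7 = 330·1854 = 611820.
Total outcomes: 11! = 39916800.
Probability = 611820/39916800 = 103/6720.

103/6720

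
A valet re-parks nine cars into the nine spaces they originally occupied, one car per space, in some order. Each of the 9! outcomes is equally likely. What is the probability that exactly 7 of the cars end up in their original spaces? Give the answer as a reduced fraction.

1/10080

Favorable outcomes: C(9,7)·!2 = 36·1 = 36.
Total outcomes: 9! = 362880.
Probability = 36/362880 = 1/10080.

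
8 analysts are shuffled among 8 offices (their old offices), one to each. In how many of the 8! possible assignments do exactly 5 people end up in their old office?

112

Choose which 5 of the 8 are fixed: C(8,5) = 56.
The other 3 form a derangement: !3 = 2.
Total: 56 × 2 = 112.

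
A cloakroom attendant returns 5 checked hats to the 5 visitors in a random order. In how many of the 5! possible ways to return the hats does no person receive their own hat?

44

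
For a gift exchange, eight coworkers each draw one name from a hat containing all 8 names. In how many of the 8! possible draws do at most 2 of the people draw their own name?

37085

Sum C(8,i)·!(8-i) for i = 0..2:
  i=0: C(8,0)·!8 = 1·14833 = 14833
  i=1: C(8,1)·!7 = 8·1854 = 14832
  i=2: C(8,2)·!6 = 28·265 = 7420
Total = 37085.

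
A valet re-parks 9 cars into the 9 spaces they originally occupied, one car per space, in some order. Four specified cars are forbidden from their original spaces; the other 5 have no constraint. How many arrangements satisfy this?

229080

Let A_j be the event that the j-th constrained one is fixed. By inclusion-exclusion over the 4 events:
Σ_{j=0}^{4} (-1)^j C(4,j)(9-j)!
= C(4,0)·9! - C(4,1)·8! + C(4,2)·7! - C(4,3)·6! + C(4,4)·5!
= 362880 - 161280 + 30240 - 2880 + 120
= 229080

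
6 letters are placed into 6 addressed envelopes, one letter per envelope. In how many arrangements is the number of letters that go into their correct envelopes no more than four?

719

Sum C(6,i)·!(6-i) for i = 0..4:
  i=0: C(6,0)·!6 = 1·265 = 265
  i=1: C(6,1)·!5 = 6·44 = 264
  i=2: C(6,2)·!4 = 15·9 = 135
  i=3: C(6,3)·!3 = 20·2 = 40
  i=4: C(6,4)·!2 = 15·1 = 15
Total = 719.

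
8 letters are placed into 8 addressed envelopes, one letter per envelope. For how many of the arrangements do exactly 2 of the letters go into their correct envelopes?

7420

Pick the 2 fixed positions: C(8,2) = 28 ways.
The other 6 form a derangement: !6 = 265.
Total: 28 × 265 = 7420.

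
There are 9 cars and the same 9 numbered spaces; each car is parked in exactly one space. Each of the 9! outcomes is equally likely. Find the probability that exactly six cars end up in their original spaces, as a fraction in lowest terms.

Favorable outcomes: C(9,6)·!3 = 84·2 = 168.
Total outcomes: 9! = 362880.
Probability = 168/362880 = 1/2160.

1/2160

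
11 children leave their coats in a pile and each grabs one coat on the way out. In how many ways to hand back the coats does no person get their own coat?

14684570

!11 = 11! · Σ_{k=0}^{11} (-1)^k/k!
= 11! - 11!/1! + 11!/2! - 11!/3! + 11!/4! - 11!/5! + 11!/6! - 11!/7! + 11!/8! - 11!/9! + 11!/10! - 11!/11!
= 39916800 - 39916800 + 19958400 - 6652800 + 1663200 - 332640 + 55440 - 7920 + 990 - 110 + 11 - 1
= 14684570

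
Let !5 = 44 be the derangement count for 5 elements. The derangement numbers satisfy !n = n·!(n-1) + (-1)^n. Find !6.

265

!6 = 6·44 + 1 = 265.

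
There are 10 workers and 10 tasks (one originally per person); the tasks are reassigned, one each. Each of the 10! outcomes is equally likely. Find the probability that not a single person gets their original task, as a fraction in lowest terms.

16481/44800

Favorable outcomes: !10 = 1334961.
Total outcomes: 10! = 3628800.
Probability = 1334961/3628800 = 16481/44800.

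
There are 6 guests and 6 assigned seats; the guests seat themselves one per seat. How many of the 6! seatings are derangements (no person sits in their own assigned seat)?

!6 = 6! · Σ_{k=0}^{6} (-1)^k/k!
= 6! - 6!/1! + 6!/2! - 6!/3! + 6!/4! - 6!/5! + 6!/6!
= 720 - 720 + 360 - 120 + 30 - 6 + 1
= 265

265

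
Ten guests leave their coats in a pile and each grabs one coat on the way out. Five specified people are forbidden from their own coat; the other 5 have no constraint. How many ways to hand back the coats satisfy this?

2170680

Inclusion-exclusion on the 5 forbidden self-matches:
Σ_{j=0}^{5} (-1)^j C(5,j)(10-j)!
= C(5,0)·10! - C(5,1)·9! + C(5,2)·8! - C(5,3)·7! + C(5,4)·6! - C(5,5)·5!
= 3628800 - 1814400 + 403200 - 50400 + 3600 - 120
= 2170680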